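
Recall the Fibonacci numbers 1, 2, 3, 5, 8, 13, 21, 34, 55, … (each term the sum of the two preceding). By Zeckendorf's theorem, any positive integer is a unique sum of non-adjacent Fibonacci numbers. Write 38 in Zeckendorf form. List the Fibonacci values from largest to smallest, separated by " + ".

34 + 3 + 1

34 ≤ 38 < 55, so take 34; remainder 4
3 ≤ 4 < 5, so take 3; remainder 1
1 ≤ 1 < 2, so take 1; remainder 0
So 38 = 34 + 3 + 1, with no two terms consecutive in the sequence.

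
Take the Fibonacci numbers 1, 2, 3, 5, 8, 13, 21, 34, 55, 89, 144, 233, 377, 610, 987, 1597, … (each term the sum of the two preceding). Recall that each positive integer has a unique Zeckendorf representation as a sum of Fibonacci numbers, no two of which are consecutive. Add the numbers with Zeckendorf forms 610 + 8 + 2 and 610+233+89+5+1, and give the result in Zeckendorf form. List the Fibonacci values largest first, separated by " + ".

987 + 377 + 144 + 34 + 13 + 3

The two numbers are 620 and 938, so their sum is 1558.
Greedy algorithm:
largest Fibonacci ≤ 1558 is 987; 1558 − 987 = 571
largest Fibonacci ≤ 571 is 377; 571 − 377 = 194
largest Fibonacci ≤ 194 is 144; 194 − 144 = 50
largest Fibonacci ≤ 50 is 34; 50 − 34 = 16
largest Fibonacci ≤ 16 is 13; 16 − 13 = 3
largest Fibonacci ≤ 3 is 3; 3 − 3 = 0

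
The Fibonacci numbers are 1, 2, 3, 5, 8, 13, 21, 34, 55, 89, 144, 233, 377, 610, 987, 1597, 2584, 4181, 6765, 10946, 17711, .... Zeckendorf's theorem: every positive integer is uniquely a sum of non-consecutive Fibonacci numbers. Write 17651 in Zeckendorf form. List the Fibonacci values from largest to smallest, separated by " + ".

largest Fibonacci ≤ 17651 is 10946; 17651 − 10946 = 6705
largest Fibonacci ≤ 6705 is 4181; 6705 − 4181 = 2524
largest Fibonacci ≤ 2524 is 1597; 2524 − 1597 = 927
largest Fibonacci ≤ 927 is 610; 927 − 610 = 317
largest Fibonacci ≤ 317 is 233; 317 − 233 = 84
largest Fibonacci ≤ 84 is 55; 84 − 55 = 29
largest Fibonacci ≤ 29 is 21; 29 − 21 = 8
largest Fibonacci ≤ 8 is 8; 8 − 8 = 0
So 17651 = 10946 + 4181 + 1597 + 610 + 233 + 55 + 21 + 8, with no two terms consecutive in the sequence.

10946 + 4181 + 1597 + 610 + 233 + 55 + 21 + 8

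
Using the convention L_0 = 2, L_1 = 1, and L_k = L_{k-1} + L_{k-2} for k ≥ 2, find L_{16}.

2207

Iterating the recurrence up to L_{10} = 123 and L_{9} = 76:
L_{11} = L_{10} + L_{9} = 123 + 76 = 199
L_{12} = L_{11} + L_{10} = 199 + 123 = 322
L_{13} = L_{12} + L_{11} = 322 + 199 = 521
L_{14} = L_{13} + L_{12} = 521 + 322 = 843
L_{15} = L_{14} + L_{13} = 843 + 521 = 1364
L_{16} = L_{15} + L_{14} = 1364 + 843 = 2207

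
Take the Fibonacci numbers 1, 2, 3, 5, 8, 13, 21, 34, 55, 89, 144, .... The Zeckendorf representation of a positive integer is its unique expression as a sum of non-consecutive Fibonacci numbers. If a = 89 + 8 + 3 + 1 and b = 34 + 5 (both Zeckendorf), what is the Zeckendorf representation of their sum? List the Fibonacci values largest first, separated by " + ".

89 + 34 + 13 + 3 + 1

The two numbers are 101 and 39, so their sum is 140.
140 − 89 = 51
51 − 34 = 17
17 − 13 = 4
4 − 3 = 1
1 − 1 = 0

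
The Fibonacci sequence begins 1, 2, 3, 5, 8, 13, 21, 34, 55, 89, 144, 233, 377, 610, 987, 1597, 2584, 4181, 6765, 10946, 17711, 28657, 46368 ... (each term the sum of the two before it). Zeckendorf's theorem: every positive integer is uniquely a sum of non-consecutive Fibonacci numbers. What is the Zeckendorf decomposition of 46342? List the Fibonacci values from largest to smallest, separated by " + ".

take 28657 (≤ 46342); 46342 − 28657 = 17685
take 10946 (≤ 17685); 17685 − 10946 = 6739
take 4181 (≤ 6739); 6739 − 4181 = 2558
take 1597 (≤ 2558); 2558 − 1597 = 961
take 610 (≤ 961); 961 − 610 = 351
take 233 (≤ 351); 351 − 233 = 118
take 89 (≤ 118); 118 − 89 = 29
take 21 (≤ 29); 29 − 21 = 8
take 8 (≤ 8); 8 − 8 = 0
So 46342 = 28657 + 10946 + 4181 + 1597 + 610 + 233 + 89 + 21 + 8, with no two terms consecutive in the sequence.

28657 + 10946 + 4181 + 1597 + 610 + 233 + 89 + 21 + 8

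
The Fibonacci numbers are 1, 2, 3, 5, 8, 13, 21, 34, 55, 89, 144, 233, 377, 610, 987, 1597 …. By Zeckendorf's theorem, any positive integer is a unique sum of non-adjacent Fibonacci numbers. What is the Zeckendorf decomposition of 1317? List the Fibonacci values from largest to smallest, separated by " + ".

987 + 233 + 89 + 8

Greedily peel off the largest Fibonacci term at each step:
largest Fibonacci ≤ 1317 is 987; 1317 − 987 = 330
largest Fibonacci ≤ 330 is 233; 330 − 233 = 97
largest Fibonacci ≤ 97 is 89; 97 − 89 = 8
largest Fibonacci ≤ 8 is 8; 8 − 8 = 0
So 1317 = 987 + 233 + 89 + 8, with no two terms consecutive in the sequence.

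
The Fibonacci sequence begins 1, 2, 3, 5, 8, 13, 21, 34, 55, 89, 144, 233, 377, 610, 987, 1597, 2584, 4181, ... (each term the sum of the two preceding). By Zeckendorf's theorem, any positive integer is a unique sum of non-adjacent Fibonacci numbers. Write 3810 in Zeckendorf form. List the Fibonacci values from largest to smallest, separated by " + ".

Greedily peel off the largest Fibonacci term at each step:
subtract 2584 from 3810: 1226 remains
subtract 987 from 1226: 239 remains
subtract 233 from 239: 6 remains
subtract 5 from 6: 1 remains
subtract 1 from 1: 0 remains
So 3810 = 2584 + 987 + 233 + 5 + 1, with no two terms consecutive in the sequence.

2584 + 987 + 233 + 5 + 1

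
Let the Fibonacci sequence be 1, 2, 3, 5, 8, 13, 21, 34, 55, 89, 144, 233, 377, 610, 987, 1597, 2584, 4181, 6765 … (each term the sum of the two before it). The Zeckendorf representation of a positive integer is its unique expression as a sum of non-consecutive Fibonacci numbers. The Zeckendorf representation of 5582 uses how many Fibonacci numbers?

5

Greedily peel off the largest Fibonacci term at each step:
4181 ≤ 5582 < 6765, so take 4181; remainder 1401
987 ≤ 1401 < 1597, so take 987; remainder 414
377 ≤ 414 < 610, so take 377; remainder 37
34 ≤ 37 < 55, so take 34; remainder 3
3 ≤ 3 < 5, so take 3; remainder 0
5582 = 4181 + 987 + 377 + 34 + 3, which has 5 terms.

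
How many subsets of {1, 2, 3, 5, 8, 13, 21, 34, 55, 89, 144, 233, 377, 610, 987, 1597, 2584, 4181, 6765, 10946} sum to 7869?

32

7869 = 6765+987+89+21+5+2 = 6765+987+89+13+8+5+2 = 6765+987+55+34+21+5+2 = 6765+610+377+89+21+5+2 = … (28 more), for 32 in all.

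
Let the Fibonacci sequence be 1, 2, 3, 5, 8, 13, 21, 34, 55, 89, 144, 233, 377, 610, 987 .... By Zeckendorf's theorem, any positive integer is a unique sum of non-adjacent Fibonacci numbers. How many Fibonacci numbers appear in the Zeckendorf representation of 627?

4

610 ≤ 627 < 987, so take 610; remainder 17
13 ≤ 17 < 21, so take 13; remainder 4
3 ≤ 4 < 5, so take 3; remainder 1
1 ≤ 1 < 2, so take 1; remainder 0
627 = 610 + 13 + 3 + 1, which has 4 terms.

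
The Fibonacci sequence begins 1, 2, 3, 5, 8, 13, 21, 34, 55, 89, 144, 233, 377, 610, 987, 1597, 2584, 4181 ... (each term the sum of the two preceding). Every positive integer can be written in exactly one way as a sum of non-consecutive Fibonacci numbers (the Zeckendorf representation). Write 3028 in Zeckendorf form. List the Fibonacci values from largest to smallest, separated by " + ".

2584 + 377 + 55 + 8 + 3 + 1

3028: greatest Fibonacci not exceeding it is 2584, leaving 444
444: greatest Fibonacci not exceeding it is 377, leaving 67
67: greatest Fibonacci not exceeding it is 55, leaving 12
12: greatest Fibonacci not exceeding it is 8, leaving 4
4: greatest Fibonacci not exceeding it is 3, leaving 1
1: greatest Fibonacci not exceeding it is 1, leaving 0
So 3028 = 2584 + 377 + 55 + 8 + 3 + 1, with no two terms consecutive in the sequence.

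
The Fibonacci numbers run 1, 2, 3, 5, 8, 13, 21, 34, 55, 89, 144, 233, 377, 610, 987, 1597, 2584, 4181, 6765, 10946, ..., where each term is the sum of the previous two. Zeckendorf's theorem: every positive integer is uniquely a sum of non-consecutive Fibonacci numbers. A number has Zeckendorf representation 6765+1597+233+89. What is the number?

6765+1597+233+89 = 8684.

8684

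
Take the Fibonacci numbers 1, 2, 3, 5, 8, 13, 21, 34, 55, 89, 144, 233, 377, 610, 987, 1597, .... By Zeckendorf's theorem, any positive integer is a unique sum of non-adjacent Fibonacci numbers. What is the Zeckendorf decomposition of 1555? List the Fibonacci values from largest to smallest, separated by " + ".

987 + 377 + 144 + 34 + 13

1555: greatest Fibonacci not exceeding it is 987, leaving 568
568: greatest Fibonacci not exceeding it is 377, leaving 191
191: greatest Fibonacci not exceeding it is 144, leaving 47
47: greatest Fibonacci not exceeding it is 34, leaving 13
13: greatest Fibonacci not exceeding it is 13, leaving 0
So 1555 = 987 + 377 + 144 + 34 + 13, with no two terms consecutive in the sequence.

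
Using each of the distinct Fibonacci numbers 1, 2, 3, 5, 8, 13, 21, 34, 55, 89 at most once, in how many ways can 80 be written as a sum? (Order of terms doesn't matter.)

80 = 55+21+3+1 = 55+13+8+3+1 = 34+21+13+8+3+1 — 3 representations.

3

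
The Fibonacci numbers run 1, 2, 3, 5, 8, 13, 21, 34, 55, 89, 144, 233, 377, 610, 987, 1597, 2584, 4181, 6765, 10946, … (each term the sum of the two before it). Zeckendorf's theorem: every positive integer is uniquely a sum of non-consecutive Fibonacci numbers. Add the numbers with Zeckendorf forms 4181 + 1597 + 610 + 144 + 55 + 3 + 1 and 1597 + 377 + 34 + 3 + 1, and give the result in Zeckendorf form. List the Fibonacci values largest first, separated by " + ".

6765 + 1597 + 233 + 8

The two numbers are 6591 and 2012, so their sum is 8603.
8603: greatest Fibonacci not exceeding it is 6765, leaving 1838
1838: greatest Fibonacci not exceeding it is 1597, leaving 241
241: greatest Fibonacci not exceeding it is 233, leaving 8
8: greatest Fibonacci not exceeding it is 8, leaving 0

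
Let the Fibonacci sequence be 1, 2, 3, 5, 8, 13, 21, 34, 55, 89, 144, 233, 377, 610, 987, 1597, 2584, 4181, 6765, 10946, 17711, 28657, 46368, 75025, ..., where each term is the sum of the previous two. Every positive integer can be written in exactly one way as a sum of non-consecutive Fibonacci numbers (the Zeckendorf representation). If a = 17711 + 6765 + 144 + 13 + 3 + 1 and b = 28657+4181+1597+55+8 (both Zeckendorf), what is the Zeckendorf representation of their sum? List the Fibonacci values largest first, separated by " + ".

46368 + 10946 + 1597 + 144 + 55 + 21 + 3 + 1

The two numbers are 24637 and 34498, so their sum is 59135.
Greedily peel off the largest Fibonacci term at each step:
take 46368 (≤ 59135); 59135 − 46368 = 12767
take 10946 (≤ 12767); 12767 − 10946 = 1821
take 1597 (≤ 1821); 1821 − 1597 = 224
take 144 (≤ 224); 224 − 144 = 80
take 55 (≤ 80); 80 − 55 = 25
take 21 (≤ 25); 25 − 21 = 4
take 3 (≤ 4); 4 − 3 = 1
take 1 (≤ 1); 1 − 1 = 0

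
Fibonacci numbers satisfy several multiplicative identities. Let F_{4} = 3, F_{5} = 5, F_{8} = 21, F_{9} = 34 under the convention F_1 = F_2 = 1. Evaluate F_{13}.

By the addition formula F_{m+n} = F_m F_{n+1} + F_{m−1} F_n with m=9, n=4: F_{13} = 34·5 + 21·3 = 170 + 63 = 233.

233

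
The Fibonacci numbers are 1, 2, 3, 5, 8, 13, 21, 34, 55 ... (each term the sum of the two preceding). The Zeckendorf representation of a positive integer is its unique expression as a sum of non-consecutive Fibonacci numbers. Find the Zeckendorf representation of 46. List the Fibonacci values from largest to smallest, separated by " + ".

34 + 8 + 3 + 1

take 34 (≤ 46); 46 − 34 = 12
take 8 (≤ 12); 12 − 8 = 4
take 3 (≤ 4); 4 − 3 = 1
take 1 (≤ 1); 1 − 1 = 0
So 46 = 34 + 8 + 3 + 1, with no two terms consecutive in the sequence.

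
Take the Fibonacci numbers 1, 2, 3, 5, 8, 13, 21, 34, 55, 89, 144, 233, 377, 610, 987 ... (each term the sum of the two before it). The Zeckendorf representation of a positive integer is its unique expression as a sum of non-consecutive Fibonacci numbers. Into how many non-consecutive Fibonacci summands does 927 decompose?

5

Greedily peel off the largest Fibonacci term at each step:
927 − 610 = 317
317 − 233 = 84
84 − 55 = 29
29 − 21 = 8
8 − 8 = 0
927 = 610 + 233 + 55 + 21 + 8, which has 5 terms.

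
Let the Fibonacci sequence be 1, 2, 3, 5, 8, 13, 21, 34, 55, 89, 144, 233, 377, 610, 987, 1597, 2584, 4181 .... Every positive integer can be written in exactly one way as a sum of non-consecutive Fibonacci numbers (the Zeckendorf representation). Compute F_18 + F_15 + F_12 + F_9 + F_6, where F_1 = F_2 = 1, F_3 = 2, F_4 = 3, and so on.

F_18 + F_15 + F_12 + F_9 + F_6 = 2584 + 610 + 144 + 34 + 8 = 3380.

3380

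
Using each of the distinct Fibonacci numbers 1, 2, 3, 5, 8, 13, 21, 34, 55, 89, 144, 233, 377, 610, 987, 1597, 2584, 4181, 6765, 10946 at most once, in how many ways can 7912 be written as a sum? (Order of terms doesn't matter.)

Each representation comes from the Zeckendorf form by replacing some F_k with F_{k−1} + F_{k−2} where possible.
7912 = 6765+987+144+13+3 = 6765+987+144+13+2+1 = 6765+987+144+8+5+3 = 6765+987+89+55+13+3 = … (80 more), for 84 in all.

84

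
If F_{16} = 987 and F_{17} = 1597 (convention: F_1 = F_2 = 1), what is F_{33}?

3524578

By F_{2k+1} = F_k² + F_{k+1}²: F_{33} = 987² + 1597² = 974169 + 2550409 = 3524578.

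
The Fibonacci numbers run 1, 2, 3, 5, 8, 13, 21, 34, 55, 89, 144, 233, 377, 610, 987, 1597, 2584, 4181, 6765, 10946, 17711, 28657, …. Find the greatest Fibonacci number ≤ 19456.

17711 ≤ 19456 < 28657, so the largest Fibonacci number not exceeding 19456 is 17711.

17711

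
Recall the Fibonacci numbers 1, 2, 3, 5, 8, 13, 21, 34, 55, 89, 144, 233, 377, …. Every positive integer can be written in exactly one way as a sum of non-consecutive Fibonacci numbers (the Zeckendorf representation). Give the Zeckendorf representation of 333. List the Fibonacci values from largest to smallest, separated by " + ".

233 + 89 + 8 + 3

333: greatest Fibonacci not exceeding it is 233, leaving 100
100: greatest Fibonacci not exceeding it is 89, leaving 11
11: greatest Fibonacci not exceeding it is 8, leaving 3
3: greatest Fibonacci not exceeding it is 3, leaving 0
So 333 = 233 + 89 + 8 + 3, with no two terms consecutive in the sequence.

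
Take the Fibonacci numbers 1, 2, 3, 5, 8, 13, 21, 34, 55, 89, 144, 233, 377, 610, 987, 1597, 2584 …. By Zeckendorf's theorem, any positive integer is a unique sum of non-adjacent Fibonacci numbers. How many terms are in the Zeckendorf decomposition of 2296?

Greedy algorithm:
largest Fibonacci ≤ 2296 is 1597; 2296 − 1597 = 699
largest Fibonacci ≤ 699 is 610; 699 − 610 = 89
largest Fibonacci ≤ 89 is 89; 89 − 89 = 0
2296 = 1597 + 610 + 89, which has 3 terms.

3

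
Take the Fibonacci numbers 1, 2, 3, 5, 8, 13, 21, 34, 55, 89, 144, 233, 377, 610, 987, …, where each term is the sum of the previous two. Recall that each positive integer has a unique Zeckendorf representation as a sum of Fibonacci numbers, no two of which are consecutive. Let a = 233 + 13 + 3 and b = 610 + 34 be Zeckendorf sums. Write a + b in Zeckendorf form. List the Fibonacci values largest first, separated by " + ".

The two numbers are 249 and 644, so their sum is 893.
Repeatedly subtract the largest Fibonacci number that fits:
take 610 (≤ 893); 893 − 610 = 283
take 233 (≤ 283); 283 − 233 = 50
take 34 (≤ 50); 50 − 34 = 16
take 13 (≤ 16); 16 − 13 = 3
take 3 (≤ 3); 3 − 3 = 0

610 + 233 + 34 + 13 + 3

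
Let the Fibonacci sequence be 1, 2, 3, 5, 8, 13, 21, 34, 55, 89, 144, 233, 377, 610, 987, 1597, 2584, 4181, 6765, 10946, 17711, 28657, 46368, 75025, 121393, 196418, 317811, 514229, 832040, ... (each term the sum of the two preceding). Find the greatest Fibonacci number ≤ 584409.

514229

514229 ≤ 584409 < 832040, so the largest Fibonacci number not exceeding 584409 is 514229.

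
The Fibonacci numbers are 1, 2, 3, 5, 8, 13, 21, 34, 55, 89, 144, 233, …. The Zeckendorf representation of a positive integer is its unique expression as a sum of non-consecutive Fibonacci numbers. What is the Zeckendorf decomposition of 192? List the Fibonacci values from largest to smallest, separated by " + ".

144 + 34 + 13 + 1

Greedy algorithm:
subtract 144 from 192: 48 remains
subtract 34 from 48: 14 remains
subtract 13 from 14: 1 remains
subtract 1 from 1: 0 remains
So 192 = 144 + 34 + 13 + 1, with no two terms consecutive in the sequence.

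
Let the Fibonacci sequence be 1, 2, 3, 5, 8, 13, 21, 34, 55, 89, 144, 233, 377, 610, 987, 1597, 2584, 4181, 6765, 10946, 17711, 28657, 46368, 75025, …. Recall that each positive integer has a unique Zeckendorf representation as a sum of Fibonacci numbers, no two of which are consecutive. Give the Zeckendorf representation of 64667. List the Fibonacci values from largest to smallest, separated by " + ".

Greedily peel off the largest Fibonacci term at each step:
subtract 46368 from 64667: 18299 remains
subtract 17711 from 18299: 588 remains
subtract 377 from 588: 211 remains
subtract 144 from 211: 67 remains
subtract 55 from 67: 12 remains
subtract 8 from 12: 4 remains
subtract 3 from 4: 1 remains
subtract 1 from 1: 0 remains
So 64667 = 46368 + 17711 + 377 + 144 + 55 + 8 + 3 + 1, with no two terms consecutive in the sequence.

46368 + 17711 + 377 + 144 + 55 + 8 + 3 + 1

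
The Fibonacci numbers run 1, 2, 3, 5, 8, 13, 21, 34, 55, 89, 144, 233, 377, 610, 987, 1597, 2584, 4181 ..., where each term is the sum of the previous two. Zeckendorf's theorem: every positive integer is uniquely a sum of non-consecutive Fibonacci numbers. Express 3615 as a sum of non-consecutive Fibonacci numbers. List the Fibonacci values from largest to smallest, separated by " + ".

3615 − 2584 = 1031
1031 − 987 = 44
44 − 34 = 10
10 − 8 = 2
2 − 2 = 0
So 3615 = 2584 + 987 + 34 + 8 + 2, with no two terms consecutive in the sequence.

2584 + 987 + 34 + 8 + 2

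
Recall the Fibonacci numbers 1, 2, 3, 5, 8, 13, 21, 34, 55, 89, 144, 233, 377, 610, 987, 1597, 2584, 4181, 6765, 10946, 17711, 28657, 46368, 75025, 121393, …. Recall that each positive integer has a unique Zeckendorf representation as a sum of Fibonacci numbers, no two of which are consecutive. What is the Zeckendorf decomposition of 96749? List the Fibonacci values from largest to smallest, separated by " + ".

75025 + 17711 + 2584 + 987 + 377 + 55 + 8 + 2

96749 − 75025 = 21724
21724 − 17711 = 4013
4013 − 2584 = 1429
1429 − 987 = 442
442 − 377 = 65
65 − 55 = 10
10 − 8 = 2
2 − 2 = 0
So 96749 = 75025 + 17711 + 2584 + 987 + 377 + 55 + 8 + 2, with no two terms consecutive in the sequence.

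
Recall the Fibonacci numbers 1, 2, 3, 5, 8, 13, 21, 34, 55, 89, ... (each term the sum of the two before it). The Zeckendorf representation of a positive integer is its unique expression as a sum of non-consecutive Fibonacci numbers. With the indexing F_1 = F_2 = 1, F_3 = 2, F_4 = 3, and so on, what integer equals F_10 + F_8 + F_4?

F_10 + F_8 + F_4 = 55 + 21 + 3 = 79.

79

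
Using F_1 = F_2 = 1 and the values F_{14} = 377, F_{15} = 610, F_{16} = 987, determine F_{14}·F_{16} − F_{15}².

377·987 − 610² = 372099 − 372100 = -1. (Cassini's identity: F_{k−1}F_{k+1} − F_k² = (−1)^k.)

-1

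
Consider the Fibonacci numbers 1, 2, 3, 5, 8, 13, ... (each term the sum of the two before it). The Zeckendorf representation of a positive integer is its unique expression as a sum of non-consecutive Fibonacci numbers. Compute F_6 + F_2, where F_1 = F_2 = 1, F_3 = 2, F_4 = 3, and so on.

F_6 + F_2 = 8 + 1 = 9.

9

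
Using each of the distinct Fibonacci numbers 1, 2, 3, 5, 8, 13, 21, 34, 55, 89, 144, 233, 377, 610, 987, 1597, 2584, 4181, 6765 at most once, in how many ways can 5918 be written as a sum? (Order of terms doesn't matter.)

22

Starting from the Zeckendorf form and repeatedly splitting a term F_k into F_{k−1} + F_{k−2} (when neither is already used) reaches every representation.
5918 = 4181+1597+89+34+13+3+1 = 4181+1597+89+34+8+5+3+1 = 4181+987+610+89+34+13+3+1 = … (19 more), for 22 in all.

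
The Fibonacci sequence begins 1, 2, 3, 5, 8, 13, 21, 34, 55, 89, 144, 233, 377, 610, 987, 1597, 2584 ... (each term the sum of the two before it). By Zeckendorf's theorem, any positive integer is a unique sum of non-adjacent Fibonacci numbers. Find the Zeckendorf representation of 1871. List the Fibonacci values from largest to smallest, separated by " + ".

1597 + 233 + 34 + 5 + 2

Greedily peel off the largest Fibonacci term at each step:
subtract 1597 from 1871: 274 remains
subtract 233 from 274: 41 remains
subtract 34 from 41: 7 remains
subtract 5 from 7: 2 remains
subtract 2 from 2: 0 remains
So 1871 = 1597 + 233 + 34 + 5 + 2, with no two terms consecutive in the sequence.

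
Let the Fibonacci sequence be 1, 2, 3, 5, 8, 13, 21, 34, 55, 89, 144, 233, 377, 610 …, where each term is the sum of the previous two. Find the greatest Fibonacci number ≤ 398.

377 ≤ 398 < 610, so the largest Fibonacci number not exceeding 398 is 377.

377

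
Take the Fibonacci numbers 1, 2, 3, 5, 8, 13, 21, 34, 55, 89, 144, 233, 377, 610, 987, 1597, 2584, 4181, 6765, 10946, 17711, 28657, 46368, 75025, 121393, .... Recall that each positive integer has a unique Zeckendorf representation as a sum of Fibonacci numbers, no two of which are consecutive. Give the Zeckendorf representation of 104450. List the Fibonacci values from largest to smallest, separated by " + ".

75025 + 28657 + 610 + 144 + 13 + 1

subtract 75025 from 104450: 29425 remains
subtract 28657 from 29425: 768 remains
subtract 610 from 768: 158 remains
subtract 144 from 158: 14 remains
subtract 13 from 14: 1 remains
subtract 1 from 1: 0 remains
So 104450 = 75025 + 28657 + 610 + 144 + 13 + 1, with no two terms consecutive in the sequence.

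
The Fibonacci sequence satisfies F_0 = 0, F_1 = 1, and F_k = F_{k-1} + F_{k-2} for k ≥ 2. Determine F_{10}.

55

Iterating the recurrence up to F_{5} = 5 and F_{4} = 3:
F_{6} = F_{5} + F_{4} = 5 + 3 = 8
F_{7} = F_{6} + F_{5} = 8 + 5 = 13
F_{8} = F_{7} + F_{6} = 13 + 8 = 21
F_{9} = F_{8} + F_{7} = 21 + 13 = 34
F_{10} = F_{9} + F_{8} = 34 + 21 = 55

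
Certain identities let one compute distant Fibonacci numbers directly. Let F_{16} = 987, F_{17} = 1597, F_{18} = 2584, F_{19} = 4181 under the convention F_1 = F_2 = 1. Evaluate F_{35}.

By the addition formula F_{m+n} = F_m F_{n+1} + F_{m−1} F_n with m=17, n=18: F_{35} = 1597·4181 + 987·2584 = 6677057 + 2550408 = 9227465.

9227465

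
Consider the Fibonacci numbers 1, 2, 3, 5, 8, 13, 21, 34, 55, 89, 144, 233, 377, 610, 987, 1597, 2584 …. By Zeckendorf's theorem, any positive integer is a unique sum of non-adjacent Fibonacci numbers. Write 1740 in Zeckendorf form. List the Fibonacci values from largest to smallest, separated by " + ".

1597 + 89 + 34 + 13 + 5 + 2

Repeatedly subtract the largest Fibonacci number that fits:
1597 ≤ 1740 < 2584, so take 1597; remainder 143
89 ≤ 143 < 144, so take 89; remainder 54
34 ≤ 54 < 55, so take 34; remainder 20
13 ≤ 20 < 21, so take 13; remainder 7
5 ≤ 7 < 8, so take 5; remainder 2
2 ≤ 2 < 3, so take 2; remainder 0
So 1740 = 1597 + 89 + 34 + 13 + 5 + 2, with no two terms consecutive in the sequence.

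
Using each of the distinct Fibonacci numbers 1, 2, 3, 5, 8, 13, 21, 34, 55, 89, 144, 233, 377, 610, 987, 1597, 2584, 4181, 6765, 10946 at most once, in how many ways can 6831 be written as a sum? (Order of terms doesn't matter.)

Each representation comes from the Zeckendorf form by replacing some F_k with F_{k−1} + F_{k−2} where possible.
6831 = 6765+55+8+3 = 6765+55+8+2+1 = 6765+34+21+8+3 = … (36 more), for 39 in all.

39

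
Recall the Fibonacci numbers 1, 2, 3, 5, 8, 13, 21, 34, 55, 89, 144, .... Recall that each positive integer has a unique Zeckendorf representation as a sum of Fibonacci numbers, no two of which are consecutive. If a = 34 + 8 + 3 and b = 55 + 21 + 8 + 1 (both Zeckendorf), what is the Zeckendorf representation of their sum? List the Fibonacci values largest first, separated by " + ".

89 + 34 + 5 + 2

The two numbers are 45 and 85, so their sum is 130.
130 − 89 = 41
41 − 34 = 7
7 − 5 = 2
2 − 2 = 0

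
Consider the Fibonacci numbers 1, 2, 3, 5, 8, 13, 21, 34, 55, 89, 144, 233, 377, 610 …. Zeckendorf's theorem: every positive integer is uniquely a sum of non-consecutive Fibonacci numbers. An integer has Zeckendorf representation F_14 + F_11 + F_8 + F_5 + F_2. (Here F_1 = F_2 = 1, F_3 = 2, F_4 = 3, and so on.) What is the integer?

F_14 + F_11 + F_8 + F_5 + F_2 = 377 + 89 + 21 + 5 + 1 = 493.

493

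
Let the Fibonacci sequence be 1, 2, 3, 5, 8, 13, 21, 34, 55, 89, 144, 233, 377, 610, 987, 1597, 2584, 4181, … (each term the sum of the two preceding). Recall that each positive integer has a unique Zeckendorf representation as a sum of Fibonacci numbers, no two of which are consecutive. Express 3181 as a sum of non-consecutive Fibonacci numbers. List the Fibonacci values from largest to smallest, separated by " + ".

2584 ≤ 3181 < 4181, so take 2584; remainder 597
377 ≤ 597 < 610, so take 377; remainder 220
144 ≤ 220 < 233, so take 144; remainder 76
55 ≤ 76 < 89, so take 55; remainder 21
21 ≤ 21 < 34, so take 21; remainder 0
So 3181 = 2584 + 377 + 144 + 55 + 21, with no two terms consecutive in the sequence.

2584 + 377 + 144 + 55 + 21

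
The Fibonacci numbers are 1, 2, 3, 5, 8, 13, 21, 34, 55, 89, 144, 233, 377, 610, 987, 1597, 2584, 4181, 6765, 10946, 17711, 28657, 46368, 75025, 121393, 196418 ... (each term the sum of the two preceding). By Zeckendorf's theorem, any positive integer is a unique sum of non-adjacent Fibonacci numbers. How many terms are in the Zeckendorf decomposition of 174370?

Greedily peel off the largest Fibonacci term at each step:
largest Fibonacci ≤ 174370 is 121393; 174370 − 121393 = 52977
largest Fibonacci ≤ 52977 is 46368; 52977 − 46368 = 6609
largest Fibonacci ≤ 6609 is 4181; 6609 − 4181 = 2428
largest Fibonacci ≤ 2428 is 1597; 2428 − 1597 = 831
largest Fibonacci ≤ 831 is 610; 831 − 610 = 221
largest Fibonacci ≤ 221 is 144; 221 − 144 = 77
largest Fibonacci ≤ 77 is 55; 77 − 55 = 22
largest Fibonacci ≤ 22 is 21; 22 − 21 = 1
largest Fibonacci ≤ 1 is 1; 1 − 1 = 0
174370 = 121393 + 46368 + 4181 + 1597 + 610 + 144 + 55 + 21 + 1, which has 9 terms.

9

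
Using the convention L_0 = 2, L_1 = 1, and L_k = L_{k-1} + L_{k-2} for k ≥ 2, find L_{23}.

64079

Iterating the recurrence up to L_{15} = 1364 and L_{14} = 843:
L_{16} = L_{15} + L_{14} = 1364 + 843 = 2207
L_{17} = L_{16} + L_{15} = 2207 + 1364 = 3571
L_{18} = L_{17} + L_{16} = 3571 + 2207 = 5778
L_{19} = L_{18} + L_{17} = 5778 + 3571 = 9349
L_{20} = L_{19} + L_{18} = 9349 + 5778 = 15127
L_{21} = L_{20} + L_{19} = 15127 + 9349 = 24476
L_{22} = L_{21} + L_{20} = 24476 + 15127 = 39603
L_{23} = L_{22} + L_{21} = 39603 + 24476 = 64079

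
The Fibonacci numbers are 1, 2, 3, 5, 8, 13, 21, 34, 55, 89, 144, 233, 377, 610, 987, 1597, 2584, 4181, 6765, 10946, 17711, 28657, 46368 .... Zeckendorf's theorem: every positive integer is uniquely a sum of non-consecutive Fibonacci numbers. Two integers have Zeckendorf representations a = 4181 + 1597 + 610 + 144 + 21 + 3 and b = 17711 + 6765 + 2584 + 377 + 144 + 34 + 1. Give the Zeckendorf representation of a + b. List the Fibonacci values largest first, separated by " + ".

28657 + 4181 + 987 + 233 + 89 + 21 + 3 + 1

The two numbers are 6556 and 27616, so their sum is 34172.
Greedily peel off the largest Fibonacci term at each step:
28657 ≤ 34172 < 46368, so take 28657; remainder 5515
4181 ≤ 5515 < 6765, so take 4181; remainder 1334
987 ≤ 1334 < 1597, so take 987; remainder 347
233 ≤ 347 < 377, so take 233; remainder 114
89 ≤ 114 < 144, so take 89; remainder 25
21 ≤ 25 < 34, so take 21; remainder 4
3 ≤ 4 < 5, so take 3; remainder 1
1 ≤ 1 < 2, so take 1; remainder 0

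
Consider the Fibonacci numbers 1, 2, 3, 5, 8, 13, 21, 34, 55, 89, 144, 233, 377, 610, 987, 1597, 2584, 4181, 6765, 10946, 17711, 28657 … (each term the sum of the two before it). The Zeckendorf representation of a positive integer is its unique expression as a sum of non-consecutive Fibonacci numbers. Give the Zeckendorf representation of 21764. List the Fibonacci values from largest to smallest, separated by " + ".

17711 + 2584 + 987 + 377 + 89 + 13 + 3

Greedily peel off the largest Fibonacci term at each step:
largest Fibonacci ≤ 21764 is 17711; 21764 − 17711 = 4053
largest Fibonacci ≤ 4053 is 2584; 4053 − 2584 = 1469
largest Fibonacci ≤ 1469 is 987; 1469 − 987 = 482
largest Fibonacci ≤ 482 is 377; 482 − 377 = 105
largest Fibonacci ≤ 105 is 89; 105 − 89 = 16
largest Fibonacci ≤ 16 is 13; 16 − 13 = 3
largest Fibonacci ≤ 3 is 3; 3 − 3 = 0
So 21764 = 17711 + 2584 + 987 + 377 + 89 + 13 + 3, with no two terms consecutive in the sequence.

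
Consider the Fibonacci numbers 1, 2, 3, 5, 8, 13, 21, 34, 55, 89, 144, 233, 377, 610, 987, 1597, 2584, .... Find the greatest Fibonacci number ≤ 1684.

1597 ≤ 1684 < 2584, so the largest Fibonacci number not exceeding 1684 is 1597.

1597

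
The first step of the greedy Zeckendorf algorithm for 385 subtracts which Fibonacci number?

377

377 ≤ 385 < 610, so the largest Fibonacci number not exceeding 385 is 377.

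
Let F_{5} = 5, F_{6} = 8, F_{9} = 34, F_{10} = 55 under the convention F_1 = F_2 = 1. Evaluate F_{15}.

By the addition formula F_{m+n} = F_m F_{n+1} + F_{m−1} F_n with m=10, n=5: F_{15} = 55·8 + 34·5 = 440 + 170 = 610.

610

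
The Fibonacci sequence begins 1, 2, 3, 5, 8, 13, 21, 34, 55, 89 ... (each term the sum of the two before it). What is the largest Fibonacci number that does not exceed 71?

55

55 ≤ 71 < 89, so the largest Fibonacci number not exceeding 71 is 55.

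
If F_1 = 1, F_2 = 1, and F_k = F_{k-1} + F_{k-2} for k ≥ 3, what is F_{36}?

Iterating the recurrence up to F_{28} = 317811 and F_{27} = 196418:
F_{29} = F_{28} + F_{27} = 317811 + 196418 = 514229
F_{30} = F_{29} + F_{28} = 514229 + 317811 = 832040
F_{31} = F_{30} + F_{29} = 832040 + 514229 = 1346269
F_{32} = F_{31} + F_{30} = 1346269 + 832040 = 2178309
F_{33} = F_{32} + F_{31} = 2178309 + 1346269 = 3524578
F_{34} = F_{33} + F_{32} = 3524578 + 2178309 = 5702887
F_{35} = F_{34} + F_{33} = 5702887 + 3524578 = 9227465
F_{36} = F_{35} + F_{34} = 9227465 + 5702887 = 14930352

14930352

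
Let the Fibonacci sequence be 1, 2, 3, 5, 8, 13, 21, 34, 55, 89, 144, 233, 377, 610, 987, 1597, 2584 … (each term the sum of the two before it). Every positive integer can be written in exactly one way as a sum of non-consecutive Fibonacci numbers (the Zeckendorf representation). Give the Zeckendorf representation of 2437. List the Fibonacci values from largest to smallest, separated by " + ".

1597 ≤ 2437 < 2584, so take 1597; remainder 840
610 ≤ 840 < 987, so take 610; remainder 230
144 ≤ 230 < 233, so take 144; remainder 86
55 ≤ 86 < 89, so take 55; remainder 31
21 ≤ 31 < 34, so take 21; remainder 10
8 ≤ 10 < 13, so take 8; remainder 2
2 ≤ 2 < 3, so take 2; remainder 0
So 2437 = 1597 + 610 + 144 + 55 + 21 + 8 + 2, with no two terms consecutive in the sequence.

1597 + 610 + 144 + 55 + 21 + 8 + 2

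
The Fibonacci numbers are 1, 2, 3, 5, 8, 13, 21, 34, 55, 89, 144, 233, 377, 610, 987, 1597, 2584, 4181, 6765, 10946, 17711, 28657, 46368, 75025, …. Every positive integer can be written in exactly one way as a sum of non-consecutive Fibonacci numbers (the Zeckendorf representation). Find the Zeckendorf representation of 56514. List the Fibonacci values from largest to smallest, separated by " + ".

Repeatedly subtract the largest Fibonacci number that fits:
take 46368 (≤ 56514); 56514 − 46368 = 10146
take 6765 (≤ 10146); 10146 − 6765 = 3381
take 2584 (≤ 3381); 3381 − 2584 = 797
take 610 (≤ 797); 797 − 610 = 187
take 144 (≤ 187); 187 − 144 = 43
take 34 (≤ 43); 43 − 34 = 9
take 8 (≤ 9); 9 − 8 = 1
take 1 (≤ 1); 1 − 1 = 0
So 56514 = 46368 + 6765 + 2584 + 610 + 144 + 34 + 8 + 1, with no two terms consecutive in the sequence.

46368 + 6765 + 2584 + 610 + 144 + 34 + 8 + 1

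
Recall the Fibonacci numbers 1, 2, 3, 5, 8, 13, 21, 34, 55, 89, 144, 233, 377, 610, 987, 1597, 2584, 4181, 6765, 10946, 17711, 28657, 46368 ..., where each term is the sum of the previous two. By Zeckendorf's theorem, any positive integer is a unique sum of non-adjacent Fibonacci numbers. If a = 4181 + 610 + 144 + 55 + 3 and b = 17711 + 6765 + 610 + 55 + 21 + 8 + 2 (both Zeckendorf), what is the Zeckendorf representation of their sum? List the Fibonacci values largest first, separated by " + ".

The two numbers are 4993 and 25172, so their sum is 30165.
subtract 28657 from 30165: 1508 remains
subtract 987 from 1508: 521 remains
subtract 377 from 521: 144 remains
subtract 144 from 144: 0 remains

28657 + 987 + 377 + 144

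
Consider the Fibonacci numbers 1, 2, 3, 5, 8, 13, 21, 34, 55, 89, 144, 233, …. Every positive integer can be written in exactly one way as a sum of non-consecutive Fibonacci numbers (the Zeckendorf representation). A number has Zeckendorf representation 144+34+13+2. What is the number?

144+34+13+2 = 193.

193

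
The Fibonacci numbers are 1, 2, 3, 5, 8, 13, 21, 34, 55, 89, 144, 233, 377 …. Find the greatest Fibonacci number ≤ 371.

233

233 ≤ 371 < 377, so the largest Fibonacci number not exceeding 371 is 233.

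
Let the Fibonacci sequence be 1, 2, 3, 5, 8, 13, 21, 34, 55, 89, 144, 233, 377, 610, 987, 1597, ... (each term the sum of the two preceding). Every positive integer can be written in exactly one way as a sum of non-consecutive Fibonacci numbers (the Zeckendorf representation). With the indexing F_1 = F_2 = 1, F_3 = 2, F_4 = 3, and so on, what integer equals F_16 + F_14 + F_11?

F_16 + F_14 + F_11 = 987 + 377 + 89 = 1453.

1453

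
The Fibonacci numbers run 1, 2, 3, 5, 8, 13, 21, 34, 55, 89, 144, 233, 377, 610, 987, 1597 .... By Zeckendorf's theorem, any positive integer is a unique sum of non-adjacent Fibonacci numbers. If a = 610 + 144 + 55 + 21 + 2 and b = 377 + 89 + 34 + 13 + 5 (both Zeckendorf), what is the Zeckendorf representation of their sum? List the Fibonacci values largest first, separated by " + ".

987 + 233 + 89 + 34 + 5 + 2

The two numbers are 832 and 518, so their sum is 1350.
1350 − 987 = 363
363 − 233 = 130
130 − 89 = 41
41 − 34 = 7
7 − 5 = 2
2 − 2 = 0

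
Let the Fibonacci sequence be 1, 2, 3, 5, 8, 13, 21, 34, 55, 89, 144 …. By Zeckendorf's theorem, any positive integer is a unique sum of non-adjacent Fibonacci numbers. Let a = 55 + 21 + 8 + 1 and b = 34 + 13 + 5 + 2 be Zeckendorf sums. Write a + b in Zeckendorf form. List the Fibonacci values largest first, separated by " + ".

89 + 34 + 13 + 3

The two numbers are 85 and 54, so their sum is 139.
Greedy algorithm:
largest Fibonacci ≤ 139 is 89; 139 − 89 = 50
largest Fibonacci ≤ 50 is 34; 50 − 34 = 16
largest Fibonacci ≤ 16 is 13; 16 − 13 = 3
largest Fibonacci ≤ 3 is 3; 3 − 3 = 0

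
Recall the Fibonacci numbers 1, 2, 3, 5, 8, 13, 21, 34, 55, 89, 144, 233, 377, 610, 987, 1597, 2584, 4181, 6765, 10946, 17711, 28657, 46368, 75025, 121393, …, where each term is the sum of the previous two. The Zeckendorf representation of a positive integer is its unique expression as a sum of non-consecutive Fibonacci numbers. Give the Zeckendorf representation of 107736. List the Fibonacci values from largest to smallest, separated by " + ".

75025 + 28657 + 2584 + 987 + 377 + 89 + 13 + 3 + 1

Greedy algorithm:
subtract 75025 from 107736: 32711 remains
subtract 28657 from 32711: 4054 remains
subtract 2584 from 4054: 1470 remains
subtract 987 from 1470: 483 remains
subtract 377 from 483: 106 remains
subtract 89 from 106: 17 remains
subtract 13 from 17: 4 remains
subtract 3 from 4: 1 remains
subtract 1 from 1: 0 remains
So 107736 = 75025 + 28657 + 2584 + 987 + 377 + 89 + 13 + 3 + 1, with no two terms consecutive in the sequence.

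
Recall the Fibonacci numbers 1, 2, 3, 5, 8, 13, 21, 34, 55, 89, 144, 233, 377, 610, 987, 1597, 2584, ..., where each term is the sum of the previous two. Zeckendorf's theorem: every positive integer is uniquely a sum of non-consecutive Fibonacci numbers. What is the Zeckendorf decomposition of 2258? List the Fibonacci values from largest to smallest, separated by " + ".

subtract 1597 from 2258: 661 remains
subtract 610 from 661: 51 remains
subtract 34 from 51: 17 remains
subtract 13 from 17: 4 remains
subtract 3 from 4: 1 remains
subtract 1 from 1: 0 remains
So 2258 = 1597 + 610 + 34 + 13 + 3 + 1, with no two terms consecutive in the sequence.

1597 + 610 + 34 + 13 + 3 + 1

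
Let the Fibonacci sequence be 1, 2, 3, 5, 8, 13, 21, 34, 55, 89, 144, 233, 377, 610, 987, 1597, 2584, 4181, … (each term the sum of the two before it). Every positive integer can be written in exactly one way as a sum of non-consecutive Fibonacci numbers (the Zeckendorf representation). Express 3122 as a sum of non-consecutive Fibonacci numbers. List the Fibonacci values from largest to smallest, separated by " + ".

Greedily peel off the largest Fibonacci term at each step:
largest Fibonacci ≤ 3122 is 2584; 3122 − 2584 = 538
largest Fibonacci ≤ 538 is 377; 538 − 377 = 161
largest Fibonacci ≤ 161 is 144; 161 − 144 = 17
largest Fibonacci ≤ 17 is 13; 17 − 13 = 4
largest Fibonacci ≤ 4 is 3; 4 − 3 = 1
largest Fibonacci ≤ 1 is 1; 1 − 1 = 0
So 3122 = 2584 + 377 + 144 + 13 + 3 + 1, with no two terms consecutive in the sequence.

2584 + 377 + 144 + 13 + 3 + 1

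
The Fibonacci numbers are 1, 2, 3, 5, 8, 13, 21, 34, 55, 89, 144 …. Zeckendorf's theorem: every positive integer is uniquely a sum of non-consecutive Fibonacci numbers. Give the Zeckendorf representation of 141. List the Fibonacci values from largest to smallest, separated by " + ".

89 + 34 + 13 + 5

Greedily peel off the largest Fibonacci term at each step:
141 − 89 = 52
52 − 34 = 18
18 − 13 = 5
5 − 5 = 0
So 141 = 89 + 34 + 13 + 5, with no two terms consecutive in the sequence.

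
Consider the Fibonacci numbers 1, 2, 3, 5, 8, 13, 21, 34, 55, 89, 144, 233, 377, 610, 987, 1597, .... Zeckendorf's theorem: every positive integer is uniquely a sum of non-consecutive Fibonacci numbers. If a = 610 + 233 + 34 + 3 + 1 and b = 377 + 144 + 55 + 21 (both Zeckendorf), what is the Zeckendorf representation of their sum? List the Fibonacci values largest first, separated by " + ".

The two numbers are 881 and 597, so their sum is 1478.
Repeatedly subtract the largest Fibonacci number that fits:
largest Fibonacci ≤ 1478 is 987; 1478 − 987 = 491
largest Fibonacci ≤ 491 is 377; 491 − 377 = 114
largest Fibonacci ≤ 114 is 89; 114 − 89 = 25
largest Fibonacci ≤ 25 is 21; 25 − 21 = 4
largest Fibonacci ≤ 4 is 3; 4 − 3 = 1
largest Fibonacci ≤ 1 is 1; 1 − 1 = 0

987 + 377 + 89 + 21 + 3 + 1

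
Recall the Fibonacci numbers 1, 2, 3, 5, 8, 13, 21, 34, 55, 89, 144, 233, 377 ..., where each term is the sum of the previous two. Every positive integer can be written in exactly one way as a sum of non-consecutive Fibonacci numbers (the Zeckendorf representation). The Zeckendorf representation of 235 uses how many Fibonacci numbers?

2

Greedy algorithm:
233 ≤ 235 < 377, so take 233; remainder 2
2 ≤ 2 < 3, so take 2; remainder 0
235 = 233 + 2, which has 2 terms.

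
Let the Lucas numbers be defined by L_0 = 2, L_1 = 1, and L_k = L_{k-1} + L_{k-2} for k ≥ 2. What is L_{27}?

439204

Iterating the recurrence up to L_{22} = 39603 and L_{21} = 24476:
L_{23} = L_{22} + L_{21} = 39603 + 24476 = 64079
L_{24} = L_{23} + L_{22} = 64079 + 39603 = 103682
L_{25} = L_{24} + L_{23} = 103682 + 64079 = 167761
L_{26} = L_{25} + L_{24} = 167761 + 103682 = 271443
L_{27} = L_{26} + L_{25} = 271443 + 167761 = 439204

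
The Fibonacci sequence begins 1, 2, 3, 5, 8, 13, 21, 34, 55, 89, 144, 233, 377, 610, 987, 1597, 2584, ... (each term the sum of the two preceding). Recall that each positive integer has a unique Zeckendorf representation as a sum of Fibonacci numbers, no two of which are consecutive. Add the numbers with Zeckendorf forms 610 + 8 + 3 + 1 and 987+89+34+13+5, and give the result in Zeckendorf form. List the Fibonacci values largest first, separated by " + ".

The two numbers are 622 and 1128, so their sum is 1750.
Greedily peel off the largest Fibonacci term at each step:
1750: greatest Fibonacci not exceeding it is 1597, leaving 153
153: greatest Fibonacci not exceeding it is 144, leaving 9
9: greatest Fibonacci not exceeding it is 8, leaving 1
1: greatest Fibonacci not exceeding it is 1, leaving 0

1597 + 144 + 8 + 1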